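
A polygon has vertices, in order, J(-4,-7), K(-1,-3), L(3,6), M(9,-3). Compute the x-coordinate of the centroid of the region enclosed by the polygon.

115/39

Apply the shoelace (surveyor's) formula. First the cross-terms c_i = x_i·y_{i+1} − x_{i+1}·y_i:
  5, 3, -63, -75  ⇒  2A = -130, A = -65.
Then Σ (x_i + x_{i+1})·c_i = -1150, so x̄ = -1150 / (6·(-65)) = 115/39.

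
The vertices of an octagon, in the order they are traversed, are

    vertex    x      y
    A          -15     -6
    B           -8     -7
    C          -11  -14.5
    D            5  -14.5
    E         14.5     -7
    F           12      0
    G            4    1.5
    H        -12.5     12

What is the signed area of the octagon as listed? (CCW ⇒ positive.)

463.5

A→B: (-15)(-7) − (-8)(-6) = 57
B→C: (-8)(-14.5) − (-11)(-7) = 39
C→D: (-11)(-14.5) − (5)(-14.5) = 232
D→E: (5)(-7) − (14.5)(-14.5) = 175.25
E→F: (14.5)(0) − (12)(-7) = 84
F→G: (12)(1.5) − (4)(0) = 18
G→H: (4)(12) − (-12.5)(1.5) = 66.75
H→A: (-12.5)(-6) − (-15)(12) = 255
Σ = 927
Signed area = Σ/2 = 463.5 (positive ⇒ counter-clockwise traversal).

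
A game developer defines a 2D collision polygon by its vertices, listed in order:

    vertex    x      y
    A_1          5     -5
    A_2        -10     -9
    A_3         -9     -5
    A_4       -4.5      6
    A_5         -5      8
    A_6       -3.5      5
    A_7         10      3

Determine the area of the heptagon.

Cross-terms: -95, -31, -76.5, -6, 3, -60.5, -65  ⇒  Σ = -331
Area = |Σ|/2 = 165.5.

165.5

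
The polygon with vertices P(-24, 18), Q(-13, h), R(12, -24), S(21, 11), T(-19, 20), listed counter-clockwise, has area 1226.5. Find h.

Write out the shoelace sum; only the two edges meeting at Q involve h:
2·Area = [((-24)·h − (-13)·18) + ((-13)·(-24) − 12·h)] + 1403
       = -36·h + 1949 = 2453
⇒ h = -14.

-14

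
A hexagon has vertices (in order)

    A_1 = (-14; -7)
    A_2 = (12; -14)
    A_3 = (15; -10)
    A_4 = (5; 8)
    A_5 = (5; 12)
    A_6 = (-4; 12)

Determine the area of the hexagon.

Cross-terms: 280, 90, 170, 20, 108, 196  ⇒  Σ = 864
Area = |Σ|/2 = 432.

432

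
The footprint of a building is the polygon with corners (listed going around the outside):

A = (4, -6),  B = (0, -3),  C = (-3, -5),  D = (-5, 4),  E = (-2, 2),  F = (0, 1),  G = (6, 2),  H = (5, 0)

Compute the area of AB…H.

54

Σ = (-12) + (-9) + (-37) + (-2) + (-2) + (-6) + (-10) + (-30) = -108
Area = |Σ|/2 = 54.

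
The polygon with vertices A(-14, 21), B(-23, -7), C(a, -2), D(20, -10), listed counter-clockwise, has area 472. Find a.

1

The doubled signed area Σ (x_i y_{i+1} − x_{i+1} y_i) is linear in a.
With a=0 it equals 947; the coefficient of a is -3 (from the two edges through C).
So -3·a + 947 = 2·472 = 944 ⇒ a = 1.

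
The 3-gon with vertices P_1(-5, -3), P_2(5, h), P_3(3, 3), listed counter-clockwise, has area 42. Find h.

The doubled signed area Σ (x_i y_{i+1} − x_{i+1} y_i) is linear in h.
With h=0 it equals 36; the coefficient of h is -8 (from the two edges through P_2).
So -8·h + 36 = 2·42 = 84 ⇒ h = -6.

-6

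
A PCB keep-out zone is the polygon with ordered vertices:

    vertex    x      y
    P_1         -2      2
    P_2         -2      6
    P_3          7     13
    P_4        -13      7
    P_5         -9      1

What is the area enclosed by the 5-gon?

Apply the surveyor's formula: 2A = Σ (x_i·y_{i+1} − x_{i+1}·y_i), indices taken mod 5.
P_1→P_2: (-2)(6) − (-2)(2) = -8
P_2→P_3: (-2)(13) − (7)(6) = -68
P_3→P_4: (7)(7) − (-13)(13) = 218
P_4→P_5: (-13)(1) − (-9)(7) = 50
P_5→P_1: (-9)(2) − (-2)(1) = -16
Σ = 176
Area = |Σ|/2 = 88.

88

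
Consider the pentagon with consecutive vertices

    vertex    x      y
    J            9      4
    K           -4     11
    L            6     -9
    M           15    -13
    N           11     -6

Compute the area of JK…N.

Apply the shoelace (surveyor's) formula: 2A = Σ (x_i·y_{i+1} − x_{i+1}·y_i), indices taken mod 5.
Σ = (115) + (-30) + (57) + (53) + (98) = 293
Area = |Σ|/2 = 146.5.

146.5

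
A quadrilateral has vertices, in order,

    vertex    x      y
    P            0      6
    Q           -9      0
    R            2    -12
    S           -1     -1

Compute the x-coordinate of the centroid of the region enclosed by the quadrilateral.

Apply Gauss's area formula. First the cross-terms c_i = x_i·y_{i+1} − x_{i+1}·y_i:
  54, 108, -14, -6  ⇒  2A = 142, A = 71.
Then Σ (x_i + x_{i+1})·c_i = -1250, so x̄ = -1250 / (6·71) = -625/213.

-625/213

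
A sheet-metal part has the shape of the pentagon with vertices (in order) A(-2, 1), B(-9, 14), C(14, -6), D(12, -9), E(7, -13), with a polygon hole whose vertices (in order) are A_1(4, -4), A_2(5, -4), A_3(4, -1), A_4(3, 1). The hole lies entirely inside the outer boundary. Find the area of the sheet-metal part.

Outer boundary:
Apply the shoelace (surveyor's) formula: 2A = Σ (x_i·y_{i+1} − x_{i+1}·y_i), indices taken mod 5.
Σ = (-19) + (-142) + (-54) + (-93) + (-19) = -327
Area = |Σ|/2 = 163.5.
Hole:
Cross-terms: 4, 11, 7, -16  ⇒  Σ = 6
Area = |Σ|/2 = 3.
Net area = 163.5 − 3 = 160.5.

160.5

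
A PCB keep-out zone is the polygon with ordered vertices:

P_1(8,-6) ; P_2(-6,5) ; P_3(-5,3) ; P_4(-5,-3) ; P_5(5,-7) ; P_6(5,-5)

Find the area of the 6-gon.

Apply Gauss's area formula: 2A = Σ (x_i·y_{i+1} − x_{i+1}·y_i), indices taken mod 6.
P_1→P_2: (8)(5) − (-6)(-6) = 4
P_2→P_3: (-6)(3) − (-5)(5) = 7
P_3→P_4: (-5)(-3) − (-5)(3) = 30
P_4→P_5: (-5)(-7) − (5)(-3) = 50
P_5→P_6: (5)(-5) − (5)(-7) = 10
P_6→P_1: (5)(-6) − (8)(-5) = 10
Σ = 111
Area = |Σ|/2 = 55.5.

55.5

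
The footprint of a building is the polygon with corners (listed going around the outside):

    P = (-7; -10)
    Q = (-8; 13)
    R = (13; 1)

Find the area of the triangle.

235.5

Cross-terms: -171, -177, -123  ⇒  Σ = -471
Area = |Σ|/2 = 235.5.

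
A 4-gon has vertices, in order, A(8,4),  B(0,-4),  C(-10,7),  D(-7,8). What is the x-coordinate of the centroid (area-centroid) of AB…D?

Apply the surveyor's formula. First the cross-terms c_i = x_i·y_{i+1} − x_{i+1}·y_i:
  -32, -40, -31, -92  ⇒  2A = -195, A = -97.5.
Then Σ (x_i + x_{i+1})·c_i = 579, so x̄ = 579 / (6·(-97.5)) = -193/195.

-193/195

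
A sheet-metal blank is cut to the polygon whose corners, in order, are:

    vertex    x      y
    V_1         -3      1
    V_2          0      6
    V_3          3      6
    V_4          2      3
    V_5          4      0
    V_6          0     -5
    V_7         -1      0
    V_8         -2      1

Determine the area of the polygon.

38

Σ = (-18) + (-18) + (-3) + (-12) + (-20) + (-5) + (-1) + (1) = -76
Area = |Σ|/2 = 38.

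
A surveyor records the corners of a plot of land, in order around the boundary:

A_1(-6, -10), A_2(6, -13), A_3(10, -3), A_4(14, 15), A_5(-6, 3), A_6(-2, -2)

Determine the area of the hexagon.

300

Cross-terms: 138, 112, 192, 132, 18, 8  ⇒  Σ = 600
Area = |Σ|/2 = 300.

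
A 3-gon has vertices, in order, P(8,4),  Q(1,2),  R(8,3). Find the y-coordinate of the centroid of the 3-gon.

Apply the surveyor's formula. First the cross-terms c_i = x_i·y_{i+1} − x_{i+1}·y_i:
  12, -13, 8  ⇒  2A = 7, A = 3.5.
Then Σ (y_i + y_{i+1})·c_i = 63, so ȳ = 63 / (6·3.5) = 3.

3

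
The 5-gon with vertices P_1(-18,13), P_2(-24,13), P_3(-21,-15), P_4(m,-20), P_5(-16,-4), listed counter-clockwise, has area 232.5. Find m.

Write out the shoelace sum; only the two edges meeting at P_4 involve m:
2·Area = [((-21)·(-20) − m·(-15)) + (m·(-4) − (-16)·(-20))] + 431
       = 11·m + 531 = 465
⇒ m = -6.

-6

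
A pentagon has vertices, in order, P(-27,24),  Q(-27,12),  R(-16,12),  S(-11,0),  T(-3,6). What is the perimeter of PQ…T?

|PQ| = √((0)² + (-12)²) = √144 = 12
|QR| = √((11)² + (0)²) = √121 = 11
|RS| = √((5)² + (-12)²) = √169 = 13
|ST| = √((8)² + (6)²) = √100 = 10
|TP| = √((-24)² + (18)²) = √900 = 30
Perimeter = 12 + 11 + 13 + 10 + 30 = 76.

76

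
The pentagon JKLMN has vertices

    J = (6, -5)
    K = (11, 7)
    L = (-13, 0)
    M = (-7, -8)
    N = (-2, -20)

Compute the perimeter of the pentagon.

78

|JK| = √((5)² + (12)²) = √169 = 13
|KL| = √((-24)² + (-7)²) = √625 = 25
|LM| = √((6)² + (-8)²) = √100 = 10
|MN| = √((5)² + (-12)²) = √169 = 13
|NJ| = √((8)² + (15)²) = √289 = 17
Perimeter = 13 + 25 + 10 + 13 + 17 = 78.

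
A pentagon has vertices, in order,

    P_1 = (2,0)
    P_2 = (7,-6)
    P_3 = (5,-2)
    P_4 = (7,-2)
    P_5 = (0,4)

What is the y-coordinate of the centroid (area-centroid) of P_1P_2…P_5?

-4/7

Apply Gauss's area formula. First the cross-terms c_i = x_i·y_{i+1} − x_{i+1}·y_i:
  -12, 16, 4, 28, -8  ⇒  2A = 28, A = 14.
Then Σ (y_i + y_{i+1})·c_i = -48, so ȳ = -48 / (6·14) = -4/7.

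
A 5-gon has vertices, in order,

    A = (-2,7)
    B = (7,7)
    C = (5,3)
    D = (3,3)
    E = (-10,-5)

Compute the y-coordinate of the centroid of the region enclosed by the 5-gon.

49/17

Apply the shoelace (surveyor's) formula. First the cross-terms c_i = x_i·y_{i+1} − x_{i+1}·y_i:
  -63, -14, 6, 15, -80  ⇒  2A = -136, A = -68.
Then Σ (y_i + y_{i+1})·c_i = -1176, so ȳ = -1176 / (6·(-68)) = 49/17.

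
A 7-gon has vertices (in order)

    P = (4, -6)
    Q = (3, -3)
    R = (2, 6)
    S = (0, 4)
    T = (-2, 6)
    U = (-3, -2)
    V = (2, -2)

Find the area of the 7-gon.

37

Σ = (6) + (24) + (8) + (8) + (22) + (10) + (-4) = 74
Area = |Σ|/2 = 37.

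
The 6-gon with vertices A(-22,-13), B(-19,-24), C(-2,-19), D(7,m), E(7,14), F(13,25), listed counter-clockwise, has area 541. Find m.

The doubled signed area Σ (x_i y_{i+1} − x_{i+1} y_i) is linear in m.
With m=0 it equals 1199; the coefficient of m is -9 (from the two edges through D).
So -9·m + 1199 = 2·541 = 1082 ⇒ m = 13.

13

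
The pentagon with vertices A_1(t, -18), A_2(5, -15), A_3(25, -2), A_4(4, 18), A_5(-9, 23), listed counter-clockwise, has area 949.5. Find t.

-15

The doubled signed area Σ (x_i y_{i+1} − x_{i+1} y_i) is linear in t.
With t=0 it equals 1329; the coefficient of t is -38 (from the two edges through A_1).
So -38·t + 1329 = 2·949.5 = 1899 ⇒ t = -15.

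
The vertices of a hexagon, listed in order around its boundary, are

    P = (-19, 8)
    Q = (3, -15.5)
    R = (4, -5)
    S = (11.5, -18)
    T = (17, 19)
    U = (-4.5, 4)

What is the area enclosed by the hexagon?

510.5

Apply the surveyor's formula: 2A = Σ (x_i·y_{i+1} − x_{i+1}·y_i), indices taken mod 6.
Σ = (270.5) + (47) + (-14.5) + (524.5) + (153.5) + (40) = 1021
Area = |Σ|/2 = 510.5.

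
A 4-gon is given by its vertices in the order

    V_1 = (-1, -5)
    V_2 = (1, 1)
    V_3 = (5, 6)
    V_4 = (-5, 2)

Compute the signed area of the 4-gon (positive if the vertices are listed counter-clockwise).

Apply the shoelace (surveyor's) formula: 2A = Σ (x_i·y_{i+1} − x_{i+1}·y_i), indices taken mod 4.
Σ = (4) + (1) + (40) + (27) = 72
Signed area = Σ/2 = 36 (positive ⇒ counter-clockwise traversal).

36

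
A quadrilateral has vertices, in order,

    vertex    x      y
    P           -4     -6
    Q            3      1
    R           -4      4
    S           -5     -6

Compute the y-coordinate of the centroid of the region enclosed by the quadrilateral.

Apply the surveyor's formula. First the cross-terms c_i = x_i·y_{i+1} − x_{i+1}·y_i:
  14, 16, 44, 6  ⇒  2A = 80, A = 40.
Then Σ (y_i + y_{i+1})·c_i = -150, so ȳ = -150 / (6·40) = -0.625.

-0.625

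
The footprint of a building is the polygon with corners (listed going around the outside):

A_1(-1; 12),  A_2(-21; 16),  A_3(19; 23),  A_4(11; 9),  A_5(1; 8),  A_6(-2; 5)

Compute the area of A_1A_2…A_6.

276

Apply Gauss's area formula: 2A = Σ (x_i·y_{i+1} − x_{i+1}·y_i), indices taken mod 6.
A_1→A_2: (-1)(16) − (-21)(12) = 236
A_2→A_3: (-21)(23) − (19)(16) = -787
A_3→A_4: (19)(9) − (11)(23) = -82
A_4→A_5: (11)(8) − (1)(9) = 79
A_5→A_6: (1)(5) − (-2)(8) = 21
A_6→A_1: (-2)(12) − (-1)(5) = -19
Σ = -552
Area = |Σ|/2 = 276.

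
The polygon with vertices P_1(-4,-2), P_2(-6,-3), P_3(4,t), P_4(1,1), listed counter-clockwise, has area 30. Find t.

-6

Write out the shoelace sum; only the two edges meeting at P_3 involve t:
2·Area = [((-6)·t − 4·(-3)) + (4·1 − 1·t)] + 2
       = -7·t + 18 = 60
⇒ t = -6.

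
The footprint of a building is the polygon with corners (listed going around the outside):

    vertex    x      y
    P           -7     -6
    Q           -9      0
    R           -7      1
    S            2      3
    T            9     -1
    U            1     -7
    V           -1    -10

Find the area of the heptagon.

Apply the shoelace (surveyor's) formula: 2A = Σ (x_i·y_{i+1} − x_{i+1}·y_i), indices taken mod 7.
P→Q: (-7)(0) − (-9)(-6) = -54
Q→R: (-9)(1) − (-7)(0) = -9
R→S: (-7)(3) − (2)(1) = -23
S→T: (2)(-1) − (9)(3) = -29
T→U: (9)(-7) − (1)(-1) = -62
U→V: (1)(-10) − (-1)(-7) = -17
V→P: (-1)(-6) − (-7)(-10) = -64
Σ = -258
Area = |Σ|/2 = 129.

129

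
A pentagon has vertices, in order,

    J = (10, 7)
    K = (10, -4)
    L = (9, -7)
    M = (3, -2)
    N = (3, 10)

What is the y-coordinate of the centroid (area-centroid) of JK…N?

173/92

Apply the shoelace formula. First the cross-terms c_i = x_i·y_{i+1} − x_{i+1}·y_i:
  -110, -34, 3, 36, -79  ⇒  2A = -184, A = -92.
Then Σ (y_i + y_{i+1})·c_i = -1038, so ȳ = -1038 / (6·(-92)) = 173/92.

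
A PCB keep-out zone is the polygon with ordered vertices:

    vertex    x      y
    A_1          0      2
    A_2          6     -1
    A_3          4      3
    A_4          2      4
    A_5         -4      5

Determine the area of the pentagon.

19

A_1→A_2: (0)(-1) − (6)(2) = -12
A_2→A_3: (6)(3) − (4)(-1) = 22
A_3→A_4: (4)(4) − (2)(3) = 10
A_4→A_5: (2)(5) − (-4)(4) = 26
A_5→A_1: (-4)(2) − (0)(5) = -8
Σ = 38
Area = |Σ|/2 = 19.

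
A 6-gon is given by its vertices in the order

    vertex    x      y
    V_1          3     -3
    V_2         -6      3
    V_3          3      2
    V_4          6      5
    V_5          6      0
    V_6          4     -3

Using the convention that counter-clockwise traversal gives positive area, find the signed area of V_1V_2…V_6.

Apply the shoelace (surveyor's) formula: 2A = Σ (x_i·y_{i+1} − x_{i+1}·y_i), indices taken mod 6.
V_1→V_2: (3)(3) − (-6)(-3) = -9
V_2→V_3: (-6)(2) − (3)(3) = -21
V_3→V_4: (3)(5) − (6)(2) = 3
V_4→V_5: (6)(0) − (6)(5) = -30
V_5→V_6: (6)(-3) − (4)(0) = -18
V_6→V_1: (4)(-3) − (3)(-3) = -3
Σ = -78
Signed area = Σ/2 = -39 (negative ⇒ clockwise traversal).

-39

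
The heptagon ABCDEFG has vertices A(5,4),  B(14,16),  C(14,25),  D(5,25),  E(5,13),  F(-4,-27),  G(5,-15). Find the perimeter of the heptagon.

120

|AB| = √((9)² + (12)²) = √225 = 15
|BC| = √((0)² + (9)²) = √81 = 9
|CD| = √((-9)² + (0)²) = √81 = 9
|DE| = √((0)² + (-12)²) = √144 = 12
|EF| = √((-9)² + (-40)²) = √1681 = 41
|FG| = √((9)² + (12)²) = √225 = 15
|GA| = √((0)² + (19)²) = √361 = 19
Perimeter = 15 + 9 + 9 + 12 + 41 + 15 + 19 = 120.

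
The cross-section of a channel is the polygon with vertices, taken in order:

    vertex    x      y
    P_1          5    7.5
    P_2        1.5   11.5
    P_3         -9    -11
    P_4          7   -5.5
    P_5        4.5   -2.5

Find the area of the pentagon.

156.625

Cross-terms: 46.25, 87, 126.5, 7.25, 46.25  ⇒  Σ = 313.25
Area = |Σ|/2 = 156.625.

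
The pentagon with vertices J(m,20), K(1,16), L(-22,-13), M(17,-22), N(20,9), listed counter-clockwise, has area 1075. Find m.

Write out the shoelace sum; only the two edges meeting at J involve m:
2·Area = [(20·20 − m·9) + (m·16 − 1·20)] + 1637
       = 7·m + 2017 = 2150
⇒ m = 19.

19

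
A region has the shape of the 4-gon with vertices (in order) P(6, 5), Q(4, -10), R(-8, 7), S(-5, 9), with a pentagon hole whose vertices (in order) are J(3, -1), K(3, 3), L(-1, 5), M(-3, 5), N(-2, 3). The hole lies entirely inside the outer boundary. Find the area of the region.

Outer boundary:
Apply the shoelace formula: 2A = Σ (x_i·y_{i+1} − x_{i+1}·y_i), indices taken mod 4.
Σ = (-80) + (-52) + (-37) + (-79) = -248
Area = |Σ|/2 = 124.
Hole:
Apply Gauss's area formula: 2A = Σ (x_i·y_{i+1} − x_{i+1}·y_i), indices taken mod 5.
Σ = (12) + (18) + (10) + (1) + (-7) = 34
Area = |Σ|/2 = 17.
Net area = 124 − 17 = 107.

107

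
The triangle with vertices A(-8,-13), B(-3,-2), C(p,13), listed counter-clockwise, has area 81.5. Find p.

Write out the shoelace sum; only the two edges meeting at C involve p:
2·Area = [((-3)·13 − p·(-2)) + (p·(-13) − (-8)·13)] + -23
       = -11·p + 42 = 163
⇒ p = -11.

-11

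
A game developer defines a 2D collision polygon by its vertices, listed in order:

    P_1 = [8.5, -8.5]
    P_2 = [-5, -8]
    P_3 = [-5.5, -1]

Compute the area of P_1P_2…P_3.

Apply the shoelace formula: 2A = Σ (x_i·y_{i+1} − x_{i+1}·y_i), indices taken mod 3.
Cross-terms: -110.5, -39, 55.25  ⇒  Σ = -94.25
Area = |Σ|/2 = 47.125.

47.125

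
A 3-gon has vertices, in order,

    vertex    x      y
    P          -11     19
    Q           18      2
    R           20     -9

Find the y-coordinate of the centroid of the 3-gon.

Apply the shoelace formula. First the cross-terms c_i = x_i·y_{i+1} − x_{i+1}·y_i:
  -364, -202, 281  ⇒  2A = -285, A = -142.5.
Then Σ (y_i + y_{i+1})·c_i = -3420, so ȳ = -3420 / (6·(-142.5)) = 4.

4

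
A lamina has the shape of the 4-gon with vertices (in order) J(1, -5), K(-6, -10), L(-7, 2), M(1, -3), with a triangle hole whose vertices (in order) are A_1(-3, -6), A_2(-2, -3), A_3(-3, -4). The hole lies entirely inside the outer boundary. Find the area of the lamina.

51.5

Outer boundary:
Apply Gauss's area formula: 2A = Σ (x_i·y_{i+1} − x_{i+1}·y_i), indices taken mod 4.
J→K: (1)(-10) − (-6)(-5) = -40
K→L: (-6)(2) − (-7)(-10) = -82
L→M: (-7)(-3) − (1)(2) = 19
M→J: (1)(-5) − (1)(-3) = -2
Σ = -105
Area = |Σ|/2 = 52.5.
Hole:
Apply the shoelace formula: 2A = Σ (x_i·y_{i+1} − x_{i+1}·y_i), indices taken mod 3.
A_1→A_2: (-3)(-3) − (-2)(-6) = -3
A_2→A_3: (-2)(-4) − (-3)(-3) = -1
A_3→A_1: (-3)(-6) − (-3)(-4) = 6
Σ = 2
Area = |Σ|/2 = 1.
Net area = 52.5 − 1 = 51.5.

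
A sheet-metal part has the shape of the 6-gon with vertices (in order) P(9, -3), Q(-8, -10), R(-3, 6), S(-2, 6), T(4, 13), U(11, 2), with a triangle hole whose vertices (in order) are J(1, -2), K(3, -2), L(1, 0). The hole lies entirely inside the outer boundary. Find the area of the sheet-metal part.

215

Outer boundary:
Apply the shoelace formula: 2A = Σ (x_i·y_{i+1} − x_{i+1}·y_i), indices taken mod 6.
Σ = (-114) + (-78) + (-6) + (-50) + (-135) + (-51) = -434
Area = |Σ|/2 = 217.
Hole:
Apply the shoelace formula: 2A = Σ (x_i·y_{i+1} − x_{i+1}·y_i), indices taken mod 3.
Cross-terms: 4, 2, -2  ⇒  Σ = 4
Area = |Σ|/2 = 2.
Net area = 217 − 2 = 215.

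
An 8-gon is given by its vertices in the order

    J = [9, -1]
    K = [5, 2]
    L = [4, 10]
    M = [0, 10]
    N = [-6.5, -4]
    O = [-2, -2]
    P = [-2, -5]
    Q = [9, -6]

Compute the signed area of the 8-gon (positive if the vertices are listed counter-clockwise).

Σ = (23) + (42) + (40) + (65) + (5) + (6) + (57) + (45) = 283
Signed area = Σ/2 = 141.5 (positive ⇒ counter-clockwise traversal).

141.5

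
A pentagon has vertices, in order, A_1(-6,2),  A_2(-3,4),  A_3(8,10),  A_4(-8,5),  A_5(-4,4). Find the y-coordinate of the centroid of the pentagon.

203/33

Apply the shoelace formula. First the cross-terms c_i = x_i·y_{i+1} − x_{i+1}·y_i:
  -18, -62, 120, -12, 16  ⇒  2A = 44, A = 22.
Then Σ (y_i + y_{i+1})·c_i = 812, so ȳ = 812 / (6·22) = 203/33.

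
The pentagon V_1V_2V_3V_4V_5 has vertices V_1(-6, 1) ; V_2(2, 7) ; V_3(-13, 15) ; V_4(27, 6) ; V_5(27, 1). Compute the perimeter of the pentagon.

|V_1V_2| = √((8)² + (6)²) = √100 = 10
|V_2V_3| = √((-15)² + (8)²) = √289 = 17
|V_3V_4| = √((40)² + (-9)²) = √1681 = 41
|V_4V_5| = √((0)² + (-5)²) = √25 = 5
|V_5V_1| = √((-33)² + (0)²) = √1089 = 33
Perimeter = 10 + 17 + 41 + 5 + 33 = 106.

106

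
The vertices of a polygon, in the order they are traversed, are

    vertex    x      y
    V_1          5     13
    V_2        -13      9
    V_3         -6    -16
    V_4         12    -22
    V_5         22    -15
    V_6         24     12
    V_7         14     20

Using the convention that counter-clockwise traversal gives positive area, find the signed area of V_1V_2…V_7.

Σ = (214) + (262) + (324) + (304) + (624) + (312) + (82) = 2122
Signed area = Σ/2 = 1061 (positive ⇒ counter-clockwise traversal).

1061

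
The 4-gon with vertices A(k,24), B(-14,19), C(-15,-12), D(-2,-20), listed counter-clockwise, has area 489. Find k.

-1

Write out the shoelace sum; only the two edges meeting at A involve k:
2·Area = [((-2)·24 − k·(-20)) + (k·19 − (-14)·24)] + 729
       = 39·k + 1017 = 978
⇒ k = -1.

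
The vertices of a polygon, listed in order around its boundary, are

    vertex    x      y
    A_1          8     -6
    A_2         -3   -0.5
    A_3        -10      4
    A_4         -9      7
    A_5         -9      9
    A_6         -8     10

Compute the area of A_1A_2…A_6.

Σ = (-22) + (-17) + (-34) + (-18) + (-18) + (-32) = -141
Area = |Σ|/2 = 70.5.

70.5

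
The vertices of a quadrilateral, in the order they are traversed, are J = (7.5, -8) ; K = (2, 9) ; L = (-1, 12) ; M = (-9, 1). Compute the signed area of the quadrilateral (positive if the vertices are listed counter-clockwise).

Apply the shoelace (surveyor's) formula: 2A = Σ (x_i·y_{i+1} − x_{i+1}·y_i), indices taken mod 4.
Cross-terms: 83.5, 33, 107, 64.5  ⇒  Σ = 288
Signed area = Σ/2 = 144 (positive ⇒ counter-clockwise traversal).

144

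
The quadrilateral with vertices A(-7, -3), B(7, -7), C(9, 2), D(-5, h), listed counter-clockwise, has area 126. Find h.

5

Write out the shoelace sum; only the two edges meeting at D involve h:
2·Area = [(9·h − (-5)·2) + ((-5)·(-3) − (-7)·h)] + 147
       = 16·h + 172 = 252
⇒ h = 5.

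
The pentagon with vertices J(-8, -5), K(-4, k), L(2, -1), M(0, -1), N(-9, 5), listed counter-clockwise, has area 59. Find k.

-6

The doubled signed area Σ (x_i y_{i+1} − x_{i+1} y_i) is linear in k.
With k=0 it equals 58; the coefficient of k is -10 (from the two edges through K).
So -10·k + 58 = 2·59 = 118 ⇒ k = -6.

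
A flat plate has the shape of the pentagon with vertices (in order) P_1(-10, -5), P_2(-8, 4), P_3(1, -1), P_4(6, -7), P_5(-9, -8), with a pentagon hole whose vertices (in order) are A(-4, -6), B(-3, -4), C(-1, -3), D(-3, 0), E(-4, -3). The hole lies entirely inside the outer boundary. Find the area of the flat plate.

Outer boundary:
P_1→P_2: (-10)(4) − (-8)(-5) = -80
P_2→P_3: (-8)(-1) − (1)(4) = 4
P_3→P_4: (1)(-7) − (6)(-1) = -1
P_4→P_5: (6)(-8) − (-9)(-7) = -111
P_5→P_1: (-9)(-5) − (-10)(-8) = -35
Σ = -223
Area = |Σ|/2 = 111.5.
Hole:
Apply the surveyor's formula: 2A = Σ (x_i·y_{i+1} − x_{i+1}·y_i), indices taken mod 5.
Σ = (-2) + (5) + (-9) + (9) + (12) = 15
Area = |Σ|/2 = 7.5.
Net area = 111.5 − 7.5 = 104.

104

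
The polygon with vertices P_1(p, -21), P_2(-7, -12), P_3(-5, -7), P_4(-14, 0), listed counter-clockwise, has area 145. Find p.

-21

The doubled signed area Σ (x_i y_{i+1} − x_{i+1} y_i) is linear in p.
With p=0 it equals 38; the coefficient of p is -12 (from the two edges through P_1).
So -12·p + 38 = 2·145 = 290 ⇒ p = -21.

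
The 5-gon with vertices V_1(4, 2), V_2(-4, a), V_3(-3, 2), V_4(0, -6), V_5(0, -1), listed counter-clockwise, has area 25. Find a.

The doubled signed area Σ (x_i y_{i+1} − x_{i+1} y_i) is linear in a.
With a=0 it equals 22; the coefficient of a is 7 (from the two edges through V_2).
So 7·a + 22 = 2·25 = 50 ⇒ a = 4.

4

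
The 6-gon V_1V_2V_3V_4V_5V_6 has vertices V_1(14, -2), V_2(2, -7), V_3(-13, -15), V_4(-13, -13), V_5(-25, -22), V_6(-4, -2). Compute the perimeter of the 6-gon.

|V_1V_2| = √((-12)² + (-5)²) = √169 = 13
|V_2V_3| = √((-15)² + (-8)²) = √289 = 17
|V_3V_4| = √((0)² + (2)²) = √4 = 2
|V_4V_5| = √((-12)² + (-9)²) = √225 = 15
|V_5V_6| = √((21)² + (20)²) = √841 = 29
|V_6V_1| = √((18)² + (0)²) = √324 = 18
Perimeter = 13 + 17 + 2 + 15 + 29 + 18 = 94.

94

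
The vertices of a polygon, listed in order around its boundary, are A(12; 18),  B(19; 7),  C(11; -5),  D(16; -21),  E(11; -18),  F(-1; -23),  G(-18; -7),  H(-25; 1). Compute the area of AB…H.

985.5

Apply the shoelace (surveyor's) formula: 2A = Σ (x_i·y_{i+1} − x_{i+1}·y_i), indices taken mod 8.
Σ = (-258) + (-172) + (-151) + (-57) + (-271) + (-407) + (-193) + (-462) = -1971
Area = |Σ|/2 = 985.5.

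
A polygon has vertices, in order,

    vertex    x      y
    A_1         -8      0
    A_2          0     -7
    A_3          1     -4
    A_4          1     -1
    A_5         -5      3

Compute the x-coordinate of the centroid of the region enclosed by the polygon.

Apply Gauss's area formula. First the cross-terms c_i = x_i·y_{i+1} − x_{i+1}·y_i:
  56, 7, 3, -2, 24  ⇒  2A = 88, A = 44.
Then Σ (x_i + x_{i+1})·c_i = -739, so x̄ = -739 / (6·44) = -739/264.

-739/264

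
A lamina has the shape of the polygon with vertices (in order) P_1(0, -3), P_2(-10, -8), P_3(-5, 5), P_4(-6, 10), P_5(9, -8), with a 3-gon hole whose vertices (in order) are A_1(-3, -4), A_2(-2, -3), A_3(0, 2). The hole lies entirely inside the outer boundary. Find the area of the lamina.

Outer boundary:
Apply the surveyor's formula: 2A = Σ (x_i·y_{i+1} − x_{i+1}·y_i), indices taken mod 5.
Cross-terms: -30, -90, -20, -42, -27  ⇒  Σ = -209
Area = |Σ|/2 = 104.5.
Hole:
Σ = (1) + (-4) + (6) = 3
Area = |Σ|/2 = 1.5.
Net area = 104.5 − 1.5 = 103.

103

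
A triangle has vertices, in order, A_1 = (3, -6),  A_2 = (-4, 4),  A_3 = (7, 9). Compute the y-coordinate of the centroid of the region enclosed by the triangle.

7/3

Apply Gauss's area formula. First the cross-terms c_i = x_i·y_{i+1} − x_{i+1}·y_i:
  -12, -64, -69  ⇒  2A = -145, A = -72.5.
Then Σ (y_i + y_{i+1})·c_i = -1015, so ȳ = -1015 / (6·(-72.5)) = 7/3.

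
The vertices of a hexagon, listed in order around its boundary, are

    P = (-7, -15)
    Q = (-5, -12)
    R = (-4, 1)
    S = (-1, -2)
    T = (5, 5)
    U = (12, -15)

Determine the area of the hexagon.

225

Apply the shoelace formula: 2A = Σ (x_i·y_{i+1} − x_{i+1}·y_i), indices taken mod 6.
Cross-terms: 9, -53, 9, 5, -135, -285  ⇒  Σ = -450
Area = |Σ|/2 = 225.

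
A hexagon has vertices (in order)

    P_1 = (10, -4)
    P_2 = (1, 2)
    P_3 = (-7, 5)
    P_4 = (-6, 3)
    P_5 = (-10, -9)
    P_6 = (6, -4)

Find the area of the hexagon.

123

Apply the shoelace formula: 2A = Σ (x_i·y_{i+1} − x_{i+1}·y_i), indices taken mod 6.
Σ = (24) + (19) + (9) + (84) + (94) + (16) = 246
Area = |Σ|/2 = 123.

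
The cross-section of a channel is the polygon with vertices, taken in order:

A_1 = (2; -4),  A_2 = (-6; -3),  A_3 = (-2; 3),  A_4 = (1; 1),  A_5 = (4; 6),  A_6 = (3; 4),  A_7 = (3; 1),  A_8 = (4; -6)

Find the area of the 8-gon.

Σ = (-30) + (-24) + (-5) + (2) + (-2) + (-9) + (-22) + (-4) = -94
Area = |Σ|/2 = 47.

47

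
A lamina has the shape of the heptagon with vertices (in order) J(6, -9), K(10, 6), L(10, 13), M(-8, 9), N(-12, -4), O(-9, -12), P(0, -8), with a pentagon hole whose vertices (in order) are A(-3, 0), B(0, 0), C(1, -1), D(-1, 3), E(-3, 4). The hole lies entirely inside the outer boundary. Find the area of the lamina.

369.5

Outer boundary:
Cross-terms: 126, 70, 194, 140, 108, 72, 48  ⇒  Σ = 758
Area = |Σ|/2 = 379.
Hole:
Apply the shoelace formula: 2A = Σ (x_i·y_{i+1} − x_{i+1}·y_i), indices taken mod 5.
A→B: (-3)(0) − (0)(0) = 0
B→C: (0)(-1) − (1)(0) = 0
C→D: (1)(3) − (-1)(-1) = 2
D→E: (-1)(4) − (-3)(3) = 5
E→A: (-3)(0) − (-3)(4) = 12
Σ = 19
Area = |Σ|/2 = 9.5.
Net area = 379 − 9.5 = 369.5.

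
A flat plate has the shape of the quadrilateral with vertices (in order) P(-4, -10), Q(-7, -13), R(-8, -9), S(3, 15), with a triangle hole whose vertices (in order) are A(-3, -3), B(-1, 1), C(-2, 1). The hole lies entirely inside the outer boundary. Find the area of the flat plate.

59

Outer boundary:
Apply the surveyor's formula: 2A = Σ (x_i·y_{i+1} − x_{i+1}·y_i), indices taken mod 4.
Cross-terms: -18, -41, -93, 30  ⇒  Σ = -122
Area = |Σ|/2 = 61.
Hole:
Apply the surveyor's formula: 2A = Σ (x_i·y_{i+1} − x_{i+1}·y_i), indices taken mod 3.
Σ = (-6) + (1) + (9) = 4
Area = |Σ|/2 = 2.
Net area = 61 − 2 = 59.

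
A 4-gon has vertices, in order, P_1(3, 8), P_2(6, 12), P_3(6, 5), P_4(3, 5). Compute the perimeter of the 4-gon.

|P_1P_2| = √((3)² + (4)²) = √25 = 5
|P_2P_3| = √((0)² + (-7)²) = √49 = 7
|P_3P_4| = √((-3)² + (0)²) = √9 = 3
|P_4P_1| = √((0)² + (3)²) = √9 = 3
Perimeter = 5 + 7 + 3 + 3 = 18.

18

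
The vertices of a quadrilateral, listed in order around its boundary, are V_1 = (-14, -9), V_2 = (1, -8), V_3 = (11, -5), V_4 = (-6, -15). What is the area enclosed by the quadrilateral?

73.5

Apply the shoelace formula: 2A = Σ (x_i·y_{i+1} − x_{i+1}·y_i), indices taken mod 4.
Cross-terms: 121, 83, -195, -156  ⇒  Σ = -147
Area = |Σ|/2 = 73.5.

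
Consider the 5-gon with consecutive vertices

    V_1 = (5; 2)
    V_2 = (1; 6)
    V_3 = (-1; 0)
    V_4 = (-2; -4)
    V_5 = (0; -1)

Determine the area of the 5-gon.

V_1→V_2: (5)(6) − (1)(2) = 28
V_2→V_3: (1)(0) − (-1)(6) = 6
V_3→V_4: (-1)(-4) − (-2)(0) = 4
V_4→V_5: (-2)(-1) − (0)(-4) = 2
V_5→V_1: (0)(2) − (5)(-1) = 5
Σ = 45
Area = |Σ|/2 = 22.5.

22.5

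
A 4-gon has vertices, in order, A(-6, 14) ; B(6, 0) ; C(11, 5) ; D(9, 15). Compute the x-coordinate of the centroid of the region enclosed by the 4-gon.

593/141

Apply the shoelace formula. First the cross-terms c_i = x_i·y_{i+1} − x_{i+1}·y_i:
  -84, 30, 120, 216  ⇒  2A = 282, A = 141.
Then Σ (x_i + x_{i+1})·c_i = 3558, so x̄ = 3558 / (6·141) = 593/141.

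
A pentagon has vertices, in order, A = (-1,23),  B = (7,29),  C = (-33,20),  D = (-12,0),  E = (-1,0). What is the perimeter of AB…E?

|AB| = √((8)² + (6)²) = √100 = 10
|BC| = √((-40)² + (-9)²) = √1681 = 41
|CD| = √((21)² + (-20)²) = √841 = 29
|DE| = √((11)² + (0)²) = √121 = 11
|EA| = √((0)² + (23)²) = √529 = 23
Perimeter = 10 + 41 + 29 + 11 + 23 = 114.

114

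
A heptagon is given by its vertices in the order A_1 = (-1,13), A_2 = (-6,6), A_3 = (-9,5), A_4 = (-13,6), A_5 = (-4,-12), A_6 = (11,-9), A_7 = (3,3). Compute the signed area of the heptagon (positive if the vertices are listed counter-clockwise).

Apply the surveyor's formula: 2A = Σ (x_i·y_{i+1} − x_{i+1}·y_i), indices taken mod 7.
Σ = (72) + (24) + (11) + (180) + (168) + (60) + (42) = 557
Signed area = Σ/2 = 278.5 (positive ⇒ counter-clockwise traversal).

278.5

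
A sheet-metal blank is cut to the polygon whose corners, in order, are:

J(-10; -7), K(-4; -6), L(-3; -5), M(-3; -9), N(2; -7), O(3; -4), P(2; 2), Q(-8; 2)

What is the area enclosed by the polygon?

104

Cross-terms: 32, 2, 12, 39, 13, 14, 20, 76  ⇒  Σ = 208
Area = |Σ|/2 = 104.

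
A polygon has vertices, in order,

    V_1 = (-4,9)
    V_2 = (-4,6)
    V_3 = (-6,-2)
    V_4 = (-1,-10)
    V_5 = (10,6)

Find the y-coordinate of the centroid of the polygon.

71/69

Apply the shoelace formula. First the cross-terms c_i = x_i·y_{i+1} − x_{i+1}·y_i:
  12, 44, 58, 94, 114  ⇒  2A = 322, A = 161.
Then Σ (y_i + y_{i+1})·c_i = 994, so ȳ = 994 / (6·161) = 71/69.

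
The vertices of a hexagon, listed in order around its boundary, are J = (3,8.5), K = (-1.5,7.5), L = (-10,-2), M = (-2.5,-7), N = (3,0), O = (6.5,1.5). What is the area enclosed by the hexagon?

Apply Gauss's area formula: 2A = Σ (x_i·y_{i+1} − x_{i+1}·y_i), indices taken mod 6.
Cross-terms: 35.25, 78, 65, 21, 4.5, 50.75  ⇒  Σ = 254.5
Area = |Σ|/2 = 127.25.

127.25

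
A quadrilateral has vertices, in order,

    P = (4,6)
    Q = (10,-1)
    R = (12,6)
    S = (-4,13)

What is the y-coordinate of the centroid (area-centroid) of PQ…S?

6

Apply the shoelace (surveyor's) formula. First the cross-terms c_i = x_i·y_{i+1} − x_{i+1}·y_i:
  -64, 72, 180, -76  ⇒  2A = 112, A = 56.
Then Σ (y_i + y_{i+1})·c_i = 2016, so ȳ = 2016 / (6·56) = 6.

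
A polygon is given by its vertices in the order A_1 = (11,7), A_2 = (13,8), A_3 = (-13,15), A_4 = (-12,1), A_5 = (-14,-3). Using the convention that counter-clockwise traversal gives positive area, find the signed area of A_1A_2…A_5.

Cross-terms: -3, 299, 167, 50, -65  ⇒  Σ = 448
Signed area = Σ/2 = 224 (positive ⇒ counter-clockwise traversal).

224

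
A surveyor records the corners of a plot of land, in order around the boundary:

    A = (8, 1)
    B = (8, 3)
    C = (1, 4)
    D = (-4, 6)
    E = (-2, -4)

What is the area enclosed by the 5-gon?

Σ = (16) + (29) + (22) + (28) + (30) = 125
Area = |Σ|/2 = 62.5.

62.5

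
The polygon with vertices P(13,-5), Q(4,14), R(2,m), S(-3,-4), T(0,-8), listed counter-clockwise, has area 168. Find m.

6

Write out the shoelace sum; only the two edges meeting at R involve m:
2·Area = [(4·m − 2·14) + (2·(-4) − (-3)·m)] + 330
       = 7·m + 294 = 336
⇒ m = 6.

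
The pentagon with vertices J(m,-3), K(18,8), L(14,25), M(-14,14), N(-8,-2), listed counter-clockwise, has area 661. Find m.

22

Write out the shoelace sum; only the two edges meeting at J involve m:
2·Area = [((-8)·(-3) − m·(-2)) + (m·8 − 18·(-3))] + 1024
       = 10·m + 1102 = 1322
⇒ m = 22.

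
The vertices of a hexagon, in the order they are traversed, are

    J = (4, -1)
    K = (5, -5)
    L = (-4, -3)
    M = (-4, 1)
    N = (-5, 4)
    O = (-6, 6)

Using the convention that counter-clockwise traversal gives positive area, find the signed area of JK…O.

-50.5

J→K: (4)(-5) − (5)(-1) = -15
K→L: (5)(-3) − (-4)(-5) = -35
L→M: (-4)(1) − (-4)(-3) = -16
M→N: (-4)(4) − (-5)(1) = -11
N→O: (-5)(6) − (-6)(4) = -6
O→J: (-6)(-1) − (4)(6) = -18
Σ = -101
Signed area = Σ/2 = -50.5 (negative ⇒ clockwise traversal).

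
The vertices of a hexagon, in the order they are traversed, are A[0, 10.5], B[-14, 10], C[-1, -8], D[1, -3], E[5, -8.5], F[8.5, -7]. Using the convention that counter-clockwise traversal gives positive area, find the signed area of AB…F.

206.5

Apply the surveyor's formula: 2A = Σ (x_i·y_{i+1} − x_{i+1}·y_i), indices taken mod 6.
A→B: (0)(10) − (-14)(10.5) = 147
B→C: (-14)(-8) − (-1)(10) = 122
C→D: (-1)(-3) − (1)(-8) = 11
D→E: (1)(-8.5) − (5)(-3) = 6.5
E→F: (5)(-7) − (8.5)(-8.5) = 37.25
F→A: (8.5)(10.5) − (0)(-7) = 89.25
Σ = 413
Signed area = Σ/2 = 206.5 (positive ⇒ counter-clockwise traversal).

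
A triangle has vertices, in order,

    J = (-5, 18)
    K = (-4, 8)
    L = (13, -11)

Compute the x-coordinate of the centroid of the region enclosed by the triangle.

Apply Gauss's area formula. First the cross-terms c_i = x_i·y_{i+1} − x_{i+1}·y_i:
  32, -60, 179  ⇒  2A = 151, A = 75.5.
Then Σ (x_i + x_{i+1})·c_i = 604, so x̄ = 604 / (6·75.5) = 4/3.

4/3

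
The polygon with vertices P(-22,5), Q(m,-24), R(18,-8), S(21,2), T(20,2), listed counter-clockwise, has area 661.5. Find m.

Write out the shoelace sum; only the two edges meeting at Q involve m:
2·Area = [((-22)·(-24) − m·5) + (m·(-8) − 18·(-24))] + 350
       = -13·m + 1310 = 1323
⇒ m = -1.

-1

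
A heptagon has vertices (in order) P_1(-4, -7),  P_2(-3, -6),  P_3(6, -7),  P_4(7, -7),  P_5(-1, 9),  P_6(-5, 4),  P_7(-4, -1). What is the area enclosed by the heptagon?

104.5

Σ = (3) + (57) + (7) + (56) + (41) + (21) + (24) = 209
Area = |Σ|/2 = 104.5.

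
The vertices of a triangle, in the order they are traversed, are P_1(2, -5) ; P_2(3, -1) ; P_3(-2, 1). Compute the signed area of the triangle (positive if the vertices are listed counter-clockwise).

Apply the surveyor's formula: 2A = Σ (x_i·y_{i+1} − x_{i+1}·y_i), indices taken mod 3.
P_1→P_2: (2)(-1) − (3)(-5) = 13
P_2→P_3: (3)(1) − (-2)(-1) = 1
P_3→P_1: (-2)(-5) − (2)(1) = 8
Σ = 22
Signed area = Σ/2 = 11 (positive ⇒ counter-clockwise traversal).

11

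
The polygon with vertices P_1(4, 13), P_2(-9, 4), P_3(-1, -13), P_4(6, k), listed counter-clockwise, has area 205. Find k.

0

Write out the shoelace sum; only the two edges meeting at P_4 involve k:
2·Area = [((-1)·k − 6·(-13)) + (6·13 − 4·k)] + 254
       = -5·k + 410 = 410
⇒ k = 0.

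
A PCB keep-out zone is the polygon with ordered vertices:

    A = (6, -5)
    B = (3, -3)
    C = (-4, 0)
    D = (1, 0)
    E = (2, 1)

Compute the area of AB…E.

15

Apply the shoelace formula: 2A = Σ (x_i·y_{i+1} − x_{i+1}·y_i), indices taken mod 5.
Cross-terms: -3, -12, 0, 1, -16  ⇒  Σ = -30
Area = |Σ|/2 = 15.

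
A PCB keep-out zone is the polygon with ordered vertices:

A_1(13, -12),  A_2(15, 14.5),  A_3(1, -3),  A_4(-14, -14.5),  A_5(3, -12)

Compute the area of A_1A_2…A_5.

Σ = (368.5) + (-59.5) + (-56.5) + (211.5) + (120) = 584
Area = |Σ|/2 = 292.

292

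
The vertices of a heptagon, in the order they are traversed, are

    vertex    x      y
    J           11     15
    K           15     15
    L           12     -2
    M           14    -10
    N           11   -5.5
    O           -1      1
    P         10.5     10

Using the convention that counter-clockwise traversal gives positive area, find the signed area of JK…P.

Apply the surveyor's formula: 2A = Σ (x_i·y_{i+1} − x_{i+1}·y_i), indices taken mod 7.
Cross-terms: -60, -210, -92, 33, 5.5, -20.5, 47.5  ⇒  Σ = -296.5
Signed area = Σ/2 = -148.25 (negative ⇒ clockwise traversal).

-148.25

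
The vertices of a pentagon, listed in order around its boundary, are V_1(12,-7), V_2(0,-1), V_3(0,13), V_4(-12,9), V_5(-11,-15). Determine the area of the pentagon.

340

Apply the shoelace (surveyor's) formula: 2A = Σ (x_i·y_{i+1} − x_{i+1}·y_i), indices taken mod 5.
Σ = (-12) + (0) + (156) + (279) + (257) = 680
Area = |Σ|/2 = 340.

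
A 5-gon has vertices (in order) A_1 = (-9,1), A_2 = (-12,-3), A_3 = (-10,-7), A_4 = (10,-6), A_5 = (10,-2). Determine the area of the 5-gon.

127.5

Σ = (39) + (54) + (130) + (40) + (-8) = 255
Area = |Σ|/2 = 127.5.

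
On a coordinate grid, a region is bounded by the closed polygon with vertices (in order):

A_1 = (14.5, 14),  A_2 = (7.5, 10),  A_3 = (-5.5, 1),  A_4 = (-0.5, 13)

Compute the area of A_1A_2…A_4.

82

Apply the shoelace (surveyor's) formula: 2A = Σ (x_i·y_{i+1} − x_{i+1}·y_i), indices taken mod 4.
Σ = (40) + (62.5) + (-71) + (-195.5) = -164
Area = |Σ|/2 = 82.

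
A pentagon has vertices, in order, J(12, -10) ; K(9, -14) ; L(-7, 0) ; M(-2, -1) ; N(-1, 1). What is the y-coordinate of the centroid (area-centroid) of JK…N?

-1085/174

Apply Gauss's area formula. First the cross-terms c_i = x_i·y_{i+1} − x_{i+1}·y_i:
  -78, -98, 7, -3, -2  ⇒  2A = -174, A = -87.
Then Σ (y_i + y_{i+1})·c_i = 3255, so ȳ = 3255 / (6·(-87)) = -1085/174.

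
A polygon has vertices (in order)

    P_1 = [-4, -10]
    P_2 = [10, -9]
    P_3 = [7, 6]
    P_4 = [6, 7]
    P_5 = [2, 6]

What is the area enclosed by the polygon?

149

Σ = (136) + (123) + (13) + (22) + (4) = 298
Area = |Σ|/2 = 149.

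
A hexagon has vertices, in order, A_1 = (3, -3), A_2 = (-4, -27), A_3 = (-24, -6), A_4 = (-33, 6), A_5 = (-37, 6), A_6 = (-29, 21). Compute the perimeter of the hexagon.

|A_1A_2| = √((-7)² + (-24)²) = √625 = 25
|A_2A_3| = √((-20)² + (21)²) = √841 = 29
|A_3A_4| = √((-9)² + (12)²) = √225 = 15
|A_4A_5| = √((-4)² + (0)²) = √16 = 4
|A_5A_6| = √((8)² + (15)²) = √289 = 17
|A_6A_1| = √((32)² + (-24)²) = √1600 = 40
Perimeter = 25 + 29 + 15 + 4 + 17 + 40 = 130.

130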